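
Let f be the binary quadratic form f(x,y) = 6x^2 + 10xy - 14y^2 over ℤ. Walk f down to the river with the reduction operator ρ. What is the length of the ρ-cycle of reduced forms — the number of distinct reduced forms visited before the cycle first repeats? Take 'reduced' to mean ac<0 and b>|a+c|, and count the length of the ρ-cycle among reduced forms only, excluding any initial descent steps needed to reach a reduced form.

D = 436, ⌊√D⌋ = 20
river: ρ → (-14,18,2)
river: ρ → (2,18,-14)
river: ρ → (-14,10,6)
river: ρ → (6,14,-10)
river: ρ → (-10,6,10)
river: ρ → (10,14,-6)
river: ρ → (-6,10,14)
river: ρ → (14,18,-2)
river: ρ → (-2,18,14)
river: ρ → (14,10,-6)
river: ρ → (-6,14,10)
river: ρ → (10,6,-10)
river: ρ → (-10,14,6)
river: ρ → (6,10,-14)
ρ-cycle length = 14 (tail of 0 descent steps not counted)

14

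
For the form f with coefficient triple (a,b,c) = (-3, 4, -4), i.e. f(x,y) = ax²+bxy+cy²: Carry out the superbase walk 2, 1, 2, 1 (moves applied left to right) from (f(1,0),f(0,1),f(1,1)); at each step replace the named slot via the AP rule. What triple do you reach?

start (-3,-4,-3) = (f(1,0),f(0,1),f(1,1))
replace slot 2: 2·((-3)+(-3)) − (-4) = -8 → (-3,-8,-3)
replace slot 1: 2·((-8)+(-3)) − (-3) = -19 → (-19,-8,-3)
replace slot 2: 2·((-19)+(-3)) − (-8) = -36 → (-19,-36,-3)
replace slot 1: 2·((-36)+(-3)) − (-19) = -59 → (-59,-36,-3)

-59,-36,-3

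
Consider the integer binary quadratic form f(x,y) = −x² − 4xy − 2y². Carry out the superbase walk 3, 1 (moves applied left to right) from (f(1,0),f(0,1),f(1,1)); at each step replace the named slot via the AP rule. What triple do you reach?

start (-1,-2,-7) = (f(1,0),f(0,1),f(1,1))
replace slot 3: 2·((-1)+(-2)) − (-7) = 1 → (-1,-2,1)
replace slot 1: 2·((-2)+1) − (-1) = -1 → (-1,-2,1)

-1,-2,1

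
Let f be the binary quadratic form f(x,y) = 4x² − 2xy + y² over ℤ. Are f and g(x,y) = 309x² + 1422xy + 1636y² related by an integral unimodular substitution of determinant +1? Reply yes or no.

D₁ = -12, D₂ = -12
f: flip: (4,-2,1)→(1,2,4)
f: translate: b→0 (≡2 mod 2), so (1,2,4)→(1,0,3)
f: reduced (well bottom): (1,0,3) with a≤c, −a<b≤a
g: translate: b→186 (≡1422 mod 618), so (309,1422,1636)→(309,186,28)
g: flip: (309,186,28)→(28,-186,309)
g: translate: b→-18 (≡-186 mod 56), so (28,-186,309)→(28,-18,3)
g: flip: (28,-18,3)→(3,18,28)
g: translate: b→0 (≡18 mod 6), so (3,18,28)→(3,0,1)
g: flip: (3,0,1)→(1,0,3)
g: reduced (well bottom): (1,0,3) with a≤c, −a<b≤a
reduced forms (1, 0, 3) vs (1, 0, 3) ⇒ equivalent

yes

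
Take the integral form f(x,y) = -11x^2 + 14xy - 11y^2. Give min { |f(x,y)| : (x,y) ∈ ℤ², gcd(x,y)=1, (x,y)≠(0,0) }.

translate: b→8 (≡-14 mod 22), so (11,-14,11)→(11,8,8)
flip: (11,8,8)→(8,-8,11)
translate: b→8 (≡-8 mod 16), so (8,-8,11)→(8,8,11)
reduced (well bottom): (8,8,11) with a≤c, −a<b≤a
well minimum |f| = |-8| = 8 (negative-definite)

8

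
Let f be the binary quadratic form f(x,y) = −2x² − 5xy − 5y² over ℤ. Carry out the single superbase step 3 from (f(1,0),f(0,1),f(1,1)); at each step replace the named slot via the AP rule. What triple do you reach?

start (-2,-5,-12) = (f(1,0),f(0,1),f(1,1))
replace slot 3: 2·((-2)+(-5)) − (-12) = -2 → (-2,-5,-2)

-2,-5,-2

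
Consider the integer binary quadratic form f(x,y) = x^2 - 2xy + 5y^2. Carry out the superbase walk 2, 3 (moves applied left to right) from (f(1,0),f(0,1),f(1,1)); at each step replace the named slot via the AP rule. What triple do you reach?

start (1,5,4) = (f(1,0),f(0,1),f(1,1))
replace slot 2: 2·(1+4) − 5 = 5 → (1,5,4)
replace slot 3: 2·(1+5) − 4 = 8 → (1,5,8)

1,5,8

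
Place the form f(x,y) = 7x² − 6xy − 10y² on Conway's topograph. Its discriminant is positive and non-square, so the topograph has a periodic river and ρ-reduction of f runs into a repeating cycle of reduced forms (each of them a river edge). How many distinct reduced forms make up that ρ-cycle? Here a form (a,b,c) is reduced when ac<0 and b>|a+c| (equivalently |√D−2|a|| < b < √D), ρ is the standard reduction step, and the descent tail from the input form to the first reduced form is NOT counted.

D = 316, ⌊√D⌋ = 17
descent: ρ → (-10,6,7)  [lands on river]
river: ρ → (7,8,-9)
river: ρ → (-9,10,6)
river: ρ → (6,14,-5)
river: ρ → (-5,16,3)
river: ρ → (3,14,-10)
ρ-cycle length = 6 (tail of 1 descent step not counted)

6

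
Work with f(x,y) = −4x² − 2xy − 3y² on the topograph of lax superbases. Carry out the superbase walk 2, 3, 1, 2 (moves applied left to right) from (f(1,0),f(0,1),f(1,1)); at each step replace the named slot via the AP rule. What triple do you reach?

start (-4,-3,-9) = (f(1,0),f(0,1),f(1,1))
replace slot 2: 2·((-4)+(-9)) − (-3) = -23 → (-4,-23,-9)
replace slot 3: 2·((-4)+(-23)) − (-9) = -45 → (-4,-23,-45)
replace slot 1: 2·((-23)+(-45)) − (-4) = -132 → (-132,-23,-45)
replace slot 2: 2·((-132)+(-45)) − (-23) = -331 → (-132,-331,-45)

-132,-331,-45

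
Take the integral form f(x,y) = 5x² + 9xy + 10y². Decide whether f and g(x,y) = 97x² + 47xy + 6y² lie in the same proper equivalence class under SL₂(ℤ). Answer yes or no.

D₁ = -119, D₂ = -119
f: translate: b→-1 (≡9 mod 10), so (5,9,10)→(5,-1,6)
f: reduced (well bottom): (5,-1,6) with a≤c, −a<b≤a
g: flip: (97,47,6)→(6,-47,97)
g: translate: b→1 (≡-47 mod 12), so (6,-47,97)→(6,1,5)
g: flip: (6,1,5)→(5,-1,6)
g: reduced (well bottom): (5,-1,6) with a≤c, −a<b≤a
reduced forms (5, -1, 6) vs (5, -1, 6) ⇒ equivalent

yes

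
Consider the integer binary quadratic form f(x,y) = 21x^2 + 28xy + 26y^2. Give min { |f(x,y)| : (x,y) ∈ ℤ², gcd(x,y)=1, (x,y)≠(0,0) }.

translate: b→-14 (≡28 mod 42), so (21,28,26)→(21,-14,19)
flip: (21,-14,19)→(19,14,21)
reduced (well bottom): (19,14,21) with a≤c, −a<b≤a
well minimum = a = 19

19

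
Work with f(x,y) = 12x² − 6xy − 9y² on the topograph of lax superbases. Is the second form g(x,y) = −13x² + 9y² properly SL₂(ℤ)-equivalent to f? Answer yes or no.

D₁ = 468, D₂ = 468
river cycle of f (length 10): (-9, 6, 12), (12, 18, -3), (-3, 18, 12), (12, 6, -9), (-9, 12, 9), (9, 6, -12), (-12, 18, 3), (3, 18, -12), (-12, 6, 9), (9, 12, -9)
river cycle of g (length 6): (9, 18, -4), (-4, 14, 17), (17, 20, -1), (-1, 20, 17), (17, 14, -4), (-4, 18, 9)
cycles differ ⇒ inequivalent

no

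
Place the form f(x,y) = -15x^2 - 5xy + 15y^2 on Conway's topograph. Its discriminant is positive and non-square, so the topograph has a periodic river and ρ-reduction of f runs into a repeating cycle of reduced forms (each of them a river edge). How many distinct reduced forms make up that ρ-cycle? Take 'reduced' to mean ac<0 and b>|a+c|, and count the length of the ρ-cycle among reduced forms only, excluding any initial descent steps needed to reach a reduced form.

D = 925, ⌊√D⌋ = 30
descent: ρ → (15,5,-15)  [lands on river]
river: ρ → (-15,25,5)
river: ρ → (5,25,-15)
river: ρ → (-15,5,15)
river: ρ → (15,25,-5)
river: ρ → (-5,25,15)
ρ-cycle length = 6 (tail of 1 descent step not counted)

6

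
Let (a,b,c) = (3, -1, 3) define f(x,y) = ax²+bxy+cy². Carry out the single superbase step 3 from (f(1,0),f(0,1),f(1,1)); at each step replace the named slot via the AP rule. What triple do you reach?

start (3,3,5) = (f(1,0),f(0,1),f(1,1))
replace slot 3: 2·(3+3) − 5 = 7 → (3,3,7)

3,3,7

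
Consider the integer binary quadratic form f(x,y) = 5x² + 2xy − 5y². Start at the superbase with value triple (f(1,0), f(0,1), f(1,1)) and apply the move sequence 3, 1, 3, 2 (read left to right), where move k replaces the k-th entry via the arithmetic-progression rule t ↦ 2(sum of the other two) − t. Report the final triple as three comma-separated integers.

start (5,-5,2) = (f(1,0),f(0,1),f(1,1))
replace slot 3: 2·(5+(-5)) − 2 = -2 → (5,-5,-2)
replace slot 1: 2·((-5)+(-2)) − 5 = -19 → (-19,-5,-2)
replace slot 3: 2·((-19)+(-5)) − (-2) = -46 → (-19,-5,-46)
replace slot 2: 2·((-19)+(-46)) − (-5) = -125 → (-19,-125,-46)

-19,-125,-46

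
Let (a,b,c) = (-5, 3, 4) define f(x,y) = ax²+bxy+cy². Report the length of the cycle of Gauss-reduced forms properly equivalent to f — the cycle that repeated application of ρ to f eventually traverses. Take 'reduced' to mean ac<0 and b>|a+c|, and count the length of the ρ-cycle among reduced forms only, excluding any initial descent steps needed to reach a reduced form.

D = 89, ⌊√D⌋ = 9
river: ρ → (4,5,-4)
river: ρ → (-4,3,5)
river: ρ → (5,7,-2)
river: ρ → (-2,9,1)
river: ρ → (1,9,-2)
river: ρ → (-2,7,5)
river: ρ → (5,3,-4)
river: ρ → (-4,5,4)
river: ρ → (4,3,-5)
river: ρ → (-5,7,2)
river: ρ → (2,9,-1)
river: ρ → (-1,9,2)
river: ρ → (2,7,-5)
river: ρ → (-5,3,4)
ρ-cycle length = 14 (tail of 0 descent steps not counted)

14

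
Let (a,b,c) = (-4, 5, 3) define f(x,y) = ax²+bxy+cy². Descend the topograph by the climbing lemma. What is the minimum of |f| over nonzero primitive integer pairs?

river: ρ → (3,7,-2)
river: ρ → (-2,5,6)
river: ρ → (6,7,-1)
river: ρ → (-1,7,6)
river: ρ → (6,5,-2)
river: ρ → (-2,7,3)
river: ρ → (3,5,-4)
river: ρ → (-4,3,4)
river: ρ → (4,5,-3)
river: ρ → (-3,7,2)
river: ρ → (2,5,-6)
river: ρ → (-6,7,1)
river: ρ → (1,7,-6)
river: ρ → (-6,5,2)
river: ρ → (2,7,-3)
river: ρ → (-3,5,4)
river: ρ → (4,3,-4)
river: ρ → (-4,5,3)
closes: descent 0, river 18
min |a| on river = 1

1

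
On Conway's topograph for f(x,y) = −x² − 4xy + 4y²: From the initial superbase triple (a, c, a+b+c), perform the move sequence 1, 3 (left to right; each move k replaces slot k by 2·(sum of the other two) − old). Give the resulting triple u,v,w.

start (-1,4,-1) = (f(1,0),f(0,1),f(1,1))
replace slot 1: 2·(4+(-1)) − (-1) = 7 → (7,4,-1)
replace slot 3: 2·(7+4) − (-1) = 23 → (7,4,23)

7,4,23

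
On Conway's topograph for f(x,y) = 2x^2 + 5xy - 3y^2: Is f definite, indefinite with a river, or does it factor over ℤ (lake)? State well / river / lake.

D = b²−4ac = 5² − 4·2·(-3) = 49
D = 7² is a perfect square ⇒ form factors over ℤ ⇒ lakes

lake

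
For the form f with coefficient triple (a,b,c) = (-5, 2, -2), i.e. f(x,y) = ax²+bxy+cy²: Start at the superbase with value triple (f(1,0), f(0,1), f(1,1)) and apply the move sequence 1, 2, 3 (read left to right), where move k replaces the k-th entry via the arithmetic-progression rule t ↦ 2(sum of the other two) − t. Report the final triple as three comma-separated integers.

start (-5,-2,-5) = (f(1,0),f(0,1),f(1,1))
replace slot 1: 2·((-2)+(-5)) − (-5) = -9 → (-9,-2,-5)
replace slot 2: 2·((-9)+(-5)) − (-2) = -26 → (-9,-26,-5)
replace slot 3: 2·((-9)+(-26)) − (-5) = -65 → (-9,-26,-65)

-9,-26,-65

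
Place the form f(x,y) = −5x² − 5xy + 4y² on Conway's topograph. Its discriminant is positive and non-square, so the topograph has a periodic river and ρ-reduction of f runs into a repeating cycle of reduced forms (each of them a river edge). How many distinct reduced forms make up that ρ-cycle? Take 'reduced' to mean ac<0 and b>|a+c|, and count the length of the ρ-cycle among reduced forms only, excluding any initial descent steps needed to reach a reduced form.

D = 105, ⌊√D⌋ = 10
descent: ρ → (4,5,-5)  [lands on river]
river: ρ → (-5,5,4)
river: ρ → (4,3,-6)
river: ρ → (-6,9,1)
river: ρ → (1,9,-6)
river: ρ → (-6,3,4)
ρ-cycle length = 6 (tail of 1 descent step not counted)

6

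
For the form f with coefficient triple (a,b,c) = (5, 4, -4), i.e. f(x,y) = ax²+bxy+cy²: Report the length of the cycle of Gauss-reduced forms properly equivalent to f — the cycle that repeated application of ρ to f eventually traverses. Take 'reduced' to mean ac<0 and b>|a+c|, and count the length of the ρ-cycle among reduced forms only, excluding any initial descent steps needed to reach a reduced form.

D = 96, ⌊√D⌋ = 9
river: ρ → (-4,4,5)
river: ρ → (5,6,-3)
river: ρ → (-3,6,5)
river: ρ → (5,4,-4)
ρ-cycle length = 4 (tail of 0 descent steps not counted)

4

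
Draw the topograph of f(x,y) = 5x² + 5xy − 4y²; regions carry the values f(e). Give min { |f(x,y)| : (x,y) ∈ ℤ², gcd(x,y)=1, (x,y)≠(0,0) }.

river: ρ → (-4,3,6)
river: ρ → (6,9,-1)
river: ρ → (-1,9,6)
river: ρ → (6,3,-4)
river: ρ → (-4,5,5)
river: ρ → (5,5,-4)
closes: descent 0, river 6
min |a| on river = 1

1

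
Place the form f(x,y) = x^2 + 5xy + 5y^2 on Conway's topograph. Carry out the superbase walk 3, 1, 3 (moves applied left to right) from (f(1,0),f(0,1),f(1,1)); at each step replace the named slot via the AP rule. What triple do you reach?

start (1,5,11) = (f(1,0),f(0,1),f(1,1))
replace slot 3: 2·(1+5) − 11 = 1 → (1,5,1)
replace slot 1: 2·(5+1) − 1 = 11 → (11,5,1)
replace slot 3: 2·(11+5) − 1 = 31 → (11,5,31)

11,5,31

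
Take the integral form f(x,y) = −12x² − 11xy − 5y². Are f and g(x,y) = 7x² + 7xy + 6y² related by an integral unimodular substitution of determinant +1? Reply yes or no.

D₁ = -119, D₂ = -119
f is negative-definite; reduce −f:
−f: flip: (12,11,5)→(5,-11,12)
−f: translate: b→-1 (≡-11 mod 10), so (5,-11,12)→(5,-1,6)
−f: reduced (well bottom): (5,-1,6) with a≤c, −a<b≤a
flip sign back: reduced form of f is (-5,1,-6)
g: flip: (7,7,6)→(6,-7,7)
g: translate: b→5 (≡-7 mod 12), so (6,-7,7)→(6,5,6)
g: reduced (well bottom): (6,5,6) with a≤c, −a<b≤a
reduced forms (-5, 1, -6) vs (6, 5, 6) ⇒ inequivalent

no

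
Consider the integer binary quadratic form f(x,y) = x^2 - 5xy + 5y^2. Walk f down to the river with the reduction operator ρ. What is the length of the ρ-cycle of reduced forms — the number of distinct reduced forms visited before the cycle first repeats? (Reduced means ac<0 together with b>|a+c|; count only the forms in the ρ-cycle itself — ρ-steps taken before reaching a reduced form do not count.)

D = 5, ⌊√D⌋ = 2
descent: ρ → (5,5,1)
descent: ρ → (1,1,-1)  [lands on river]
river: ρ → (-1,1,1)
ρ-cycle length = 2 (tail of 2 descent steps not counted)

2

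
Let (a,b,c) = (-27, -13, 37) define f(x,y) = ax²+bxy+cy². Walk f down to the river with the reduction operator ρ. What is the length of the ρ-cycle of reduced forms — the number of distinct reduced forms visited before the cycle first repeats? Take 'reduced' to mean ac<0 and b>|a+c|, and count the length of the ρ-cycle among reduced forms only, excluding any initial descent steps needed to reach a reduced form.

D = 4165, ⌊√D⌋ = 64
descent: ρ → (37,13,-27)  [lands on river]
river: ρ → (-27,41,23)
river: ρ → (23,51,-17)
river: ρ → (-17,51,23)
river: ρ → (23,41,-27)
river: ρ → (-27,13,37)
river: ρ → (37,61,-3)
river: ρ → (-3,59,57)
river: ρ → (57,55,-5)
river: ρ → (-5,55,57)
river: ρ → (57,59,-3)
river: ρ → (-3,61,37)
ρ-cycle length = 12 (tail of 1 descent step not counted)

12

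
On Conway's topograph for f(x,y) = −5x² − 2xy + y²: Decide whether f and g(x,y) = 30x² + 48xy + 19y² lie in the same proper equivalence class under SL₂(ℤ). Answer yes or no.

D₁ = 24, D₂ = 24
river cycle of f (length 2): (1, 4, -2), (-2, 4, 1)
river cycle of g (length 2): (1, 4, -2), (-2, 4, 1)
cycles coincide ⇒ equivalent

yes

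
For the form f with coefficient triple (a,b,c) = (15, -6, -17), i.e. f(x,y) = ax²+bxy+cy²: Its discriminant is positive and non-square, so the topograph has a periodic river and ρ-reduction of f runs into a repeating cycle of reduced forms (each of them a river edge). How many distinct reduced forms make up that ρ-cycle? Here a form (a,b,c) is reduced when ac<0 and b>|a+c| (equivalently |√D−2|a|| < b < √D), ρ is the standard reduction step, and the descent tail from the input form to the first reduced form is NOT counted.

D = 1056, ⌊√D⌋ = 32
descent: ρ → (-17,6,15)  [lands on river]
river: ρ → (15,24,-8)
river: ρ → (-8,24,15)
river: ρ → (15,6,-17)
river: ρ → (-17,28,4)
river: ρ → (4,28,-17)
ρ-cycle length = 6 (tail of 1 descent step not counted)

6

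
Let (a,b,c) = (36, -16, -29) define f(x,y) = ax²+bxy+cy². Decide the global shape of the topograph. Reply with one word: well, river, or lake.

D = b²−4ac = (-16)² − 4·36·(-29) = 4432
D > 0 non-square ⇒ indefinite ⇒ periodic river

river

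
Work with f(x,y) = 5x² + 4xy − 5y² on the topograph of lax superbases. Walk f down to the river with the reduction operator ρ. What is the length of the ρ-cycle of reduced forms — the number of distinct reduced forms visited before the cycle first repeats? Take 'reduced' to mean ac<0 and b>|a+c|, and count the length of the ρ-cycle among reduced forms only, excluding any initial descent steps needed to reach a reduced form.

D = 116, ⌊√D⌋ = 10
river: ρ → (-5,6,4)
river: ρ → (4,10,-1)
river: ρ → (-1,10,4)
river: ρ → (4,6,-5)
river: ρ → (-5,4,5)
river: ρ → (5,6,-4)
river: ρ → (-4,10,1)
river: ρ → (1,10,-4)
river: ρ → (-4,6,5)
river: ρ → (5,4,-5)
ρ-cycle length = 10 (tail of 0 descent steps not counted)

10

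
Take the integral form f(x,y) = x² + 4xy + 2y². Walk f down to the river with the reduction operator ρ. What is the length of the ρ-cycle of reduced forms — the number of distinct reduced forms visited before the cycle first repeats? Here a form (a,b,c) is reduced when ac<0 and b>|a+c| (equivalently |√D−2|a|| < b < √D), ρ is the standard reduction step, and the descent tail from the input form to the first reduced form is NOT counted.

D = 8, ⌊√D⌋ = 2
descent: ρ → (2,0,-1)
descent: ρ → (-1,2,1)  [lands on river]
river: ρ → (1,2,-1)
ρ-cycle length = 2 (tail of 2 descent steps not counted)

2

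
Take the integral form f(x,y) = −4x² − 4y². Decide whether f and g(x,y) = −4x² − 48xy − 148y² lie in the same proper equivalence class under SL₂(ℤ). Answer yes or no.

D₁ = -64, D₂ = -64
f is negative-definite; reduce −f:
−f: reduced (well bottom): (4,0,4) with a≤c, −a<b≤a
flip sign back: reduced form of f is (-4,0,-4)
g is negative-definite; reduce −g:
−g: translate: b→0 (≡48 mod 8), so (4,48,148)→(4,0,4)
−g: reduced (well bottom): (4,0,4) with a≤c, −a<b≤a
flip sign back: reduced form of g is (-4,0,-4)
reduced forms (-4, 0, -4) vs (-4, 0, -4) ⇒ equivalent

yes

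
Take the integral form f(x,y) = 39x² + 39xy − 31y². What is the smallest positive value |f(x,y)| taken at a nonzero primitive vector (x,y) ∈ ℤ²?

river: ρ → (-31,23,47)
river: ρ → (47,71,-7)
river: ρ → (-7,69,57)
river: ρ → (57,45,-19)
river: ρ → (-19,69,21)
river: ρ → (21,57,-37)
river: ρ → (-37,17,41)
river: ρ → (41,65,-13)
river: ρ → (-13,65,41)
river: ρ → (41,17,-37)
river: ρ → (-37,57,21)
river: ρ → (21,69,-19)
river: ρ → (-19,45,57)
river: ρ → (57,69,-7)
river: ρ → (-7,71,47)
river: ρ → (47,23,-31)
river: ρ → (-31,39,39)
river: ρ → (39,39,-31)
closes: descent 0, river 18
min |a| on river = 7

7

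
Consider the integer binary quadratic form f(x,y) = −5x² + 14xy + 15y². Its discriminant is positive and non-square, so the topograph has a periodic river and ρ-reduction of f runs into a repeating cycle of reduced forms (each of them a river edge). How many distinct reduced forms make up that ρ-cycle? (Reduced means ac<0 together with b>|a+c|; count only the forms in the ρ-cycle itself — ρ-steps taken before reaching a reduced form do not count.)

D = 496, ⌊√D⌋ = 22
river: ρ → (15,16,-4)
river: ρ → (-4,16,15)
river: ρ → (15,14,-5)
river: ρ → (-5,16,12)
river: ρ → (12,8,-9)
river: ρ → (-9,10,11)
river: ρ → (11,12,-8)
river: ρ → (-8,20,3)
river: ρ → (3,22,-1)
river: ρ → (-1,22,3)
river: ρ → (3,20,-8)
river: ρ → (-8,12,11)
river: ρ → (11,10,-9)
river: ρ → (-9,8,12)
river: ρ → (12,16,-5)
river: ρ → (-5,14,15)
ρ-cycle length = 16 (tail of 0 descent steps not counted)

16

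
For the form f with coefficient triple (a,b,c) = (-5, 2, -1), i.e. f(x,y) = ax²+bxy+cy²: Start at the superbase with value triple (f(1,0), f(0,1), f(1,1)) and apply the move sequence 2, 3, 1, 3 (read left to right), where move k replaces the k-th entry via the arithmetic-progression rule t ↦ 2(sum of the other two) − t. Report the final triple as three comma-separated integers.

start (-5,-1,-4) = (f(1,0),f(0,1),f(1,1))
replace slot 2: 2·((-5)+(-4)) − (-1) = -17 → (-5,-17,-4)
replace slot 3: 2·((-5)+(-17)) − (-4) = -40 → (-5,-17,-40)
replace slot 1: 2·((-17)+(-40)) − (-5) = -109 → (-109,-17,-40)
replace slot 3: 2·((-109)+(-17)) − (-40) = -212 → (-109,-17,-212)

-109,-17,-212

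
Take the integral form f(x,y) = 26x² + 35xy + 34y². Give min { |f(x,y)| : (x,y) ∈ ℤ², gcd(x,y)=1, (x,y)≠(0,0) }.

translate: b→-17 (≡35 mod 52), so (26,35,34)→(26,-17,25)
flip: (26,-17,25)→(25,17,26)
reduced (well bottom): (25,17,26) with a≤c, −a<b≤a
well minimum = a = 25

25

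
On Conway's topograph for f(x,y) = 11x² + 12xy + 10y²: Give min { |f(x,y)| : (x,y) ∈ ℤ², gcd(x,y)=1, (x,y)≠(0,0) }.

translate: b→-10 (≡12 mod 22), so (11,12,10)→(11,-10,9)
flip: (11,-10,9)→(9,10,11)
translate: b→-8 (≡10 mod 18), so (9,10,11)→(9,-8,10)
reduced (well bottom): (9,-8,10) with a≤c, −a<b≤a
well minimum = a = 9

9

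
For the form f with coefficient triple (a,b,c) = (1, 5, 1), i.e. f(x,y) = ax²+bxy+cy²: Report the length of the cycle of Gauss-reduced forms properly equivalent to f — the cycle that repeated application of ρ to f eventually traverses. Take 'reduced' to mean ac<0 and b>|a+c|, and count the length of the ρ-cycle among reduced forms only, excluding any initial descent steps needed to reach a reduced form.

D = 21, ⌊√D⌋ = 4
descent: ρ → (1,3,-3)  [lands on river]
river: ρ → (-3,3,1)
ρ-cycle length = 2 (tail of 1 descent step not counted)

2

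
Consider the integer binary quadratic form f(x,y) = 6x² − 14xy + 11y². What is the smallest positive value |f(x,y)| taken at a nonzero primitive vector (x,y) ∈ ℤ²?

translate: b→-2 (≡-14 mod 12), so (6,-14,11)→(6,-2,3)
flip: (6,-2,3)→(3,2,6)
reduced (well bottom): (3,2,6) with a≤c, −a<b≤a
well minimum = a = 3

3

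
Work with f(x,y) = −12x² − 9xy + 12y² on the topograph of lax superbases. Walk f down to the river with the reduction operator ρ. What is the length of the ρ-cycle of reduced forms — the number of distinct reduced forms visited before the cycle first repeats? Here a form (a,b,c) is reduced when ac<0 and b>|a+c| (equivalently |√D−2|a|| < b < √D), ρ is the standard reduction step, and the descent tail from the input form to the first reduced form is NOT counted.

D = 657, ⌊√D⌋ = 25
descent: ρ → (12,9,-12)  [lands on river]
river: ρ → (-12,15,9)
river: ρ → (9,21,-6)
river: ρ → (-6,15,18)
river: ρ → (18,21,-3)
river: ρ → (-3,21,18)
river: ρ → (18,15,-6)
river: ρ → (-6,21,9)
river: ρ → (9,15,-12)
river: ρ → (-12,9,12)
river: ρ → (12,15,-9)
river: ρ → (-9,21,6)
river: ρ → (6,15,-18)
river: ρ → (-18,21,3)
river: ρ → (3,21,-18)
river: ρ → (-18,15,6)
river: ρ → (6,21,-9)
river: ρ → (-9,15,12)
ρ-cycle length = 18 (tail of 1 descent step not counted)

18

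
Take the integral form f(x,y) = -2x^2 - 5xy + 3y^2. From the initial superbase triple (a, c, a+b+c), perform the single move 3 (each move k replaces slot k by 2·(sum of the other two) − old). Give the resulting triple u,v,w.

start (-2,3,-4) = (f(1,0),f(0,1),f(1,1))
replace slot 3: 2·((-2)+3) − (-4) = 6 → (-2,3,6)

-2,3,6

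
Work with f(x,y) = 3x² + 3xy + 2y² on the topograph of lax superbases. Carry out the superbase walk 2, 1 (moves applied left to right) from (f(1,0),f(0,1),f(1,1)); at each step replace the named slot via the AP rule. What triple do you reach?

start (3,2,8) = (f(1,0),f(0,1),f(1,1))
replace slot 2: 2·(3+8) − 2 = 20 → (3,20,8)
replace slot 1: 2·(20+8) − 3 = 53 → (53,20,8)

53,20,8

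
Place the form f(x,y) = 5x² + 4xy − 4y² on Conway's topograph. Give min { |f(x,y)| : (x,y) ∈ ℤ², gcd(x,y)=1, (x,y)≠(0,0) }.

river: ρ → (-4,4,5)
river: ρ → (5,6,-3)
river: ρ → (-3,6,5)
river: ρ → (5,4,-4)
closes: descent 0, river 4
min |a| on river = 3

3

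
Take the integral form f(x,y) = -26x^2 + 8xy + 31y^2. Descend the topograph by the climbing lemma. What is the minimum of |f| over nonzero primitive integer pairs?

river: ρ → (31,54,-3)
river: ρ → (-3,54,31)
river: ρ → (31,8,-26)
river: ρ → (-26,44,13)
river: ρ → (13,34,-41)
river: ρ → (-41,48,6)
river: ρ → (6,48,-41)
river: ρ → (-41,34,13)
river: ρ → (13,44,-26)
river: ρ → (-26,8,31)
closes: descent 0, river 10
min |a| on river = 3

3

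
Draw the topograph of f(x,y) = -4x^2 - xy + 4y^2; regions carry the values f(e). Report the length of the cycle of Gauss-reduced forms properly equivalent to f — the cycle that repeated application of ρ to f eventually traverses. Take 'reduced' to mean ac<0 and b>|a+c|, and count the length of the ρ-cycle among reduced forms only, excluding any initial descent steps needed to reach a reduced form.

D = 65, ⌊√D⌋ = 8
descent: ρ → (4,1,-4)  [lands on river]
river: ρ → (-4,7,1)
river: ρ → (1,7,-4)
river: ρ → (-4,1,4)
river: ρ → (4,7,-1)
river: ρ → (-1,7,4)
ρ-cycle length = 6 (tail of 1 descent step not counted)

6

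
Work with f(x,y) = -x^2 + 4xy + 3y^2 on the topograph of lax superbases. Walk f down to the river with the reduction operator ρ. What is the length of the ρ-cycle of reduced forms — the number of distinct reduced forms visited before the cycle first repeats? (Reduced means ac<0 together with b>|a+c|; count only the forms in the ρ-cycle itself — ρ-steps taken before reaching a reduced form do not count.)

D = 28, ⌊√D⌋ = 5
river: ρ → (3,2,-2)
river: ρ → (-2,2,3)
river: ρ → (3,4,-1)
river: ρ → (-1,4,3)
ρ-cycle length = 4 (tail of 0 descent steps not counted)

4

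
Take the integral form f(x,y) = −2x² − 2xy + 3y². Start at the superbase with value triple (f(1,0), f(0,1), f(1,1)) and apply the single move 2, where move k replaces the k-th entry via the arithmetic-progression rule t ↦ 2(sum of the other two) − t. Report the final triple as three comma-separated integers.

start (-2,3,-1) = (f(1,0),f(0,1),f(1,1))
replace slot 2: 2·((-2)+(-1)) − 3 = -9 → (-2,-9,-1)

-2,-9,-1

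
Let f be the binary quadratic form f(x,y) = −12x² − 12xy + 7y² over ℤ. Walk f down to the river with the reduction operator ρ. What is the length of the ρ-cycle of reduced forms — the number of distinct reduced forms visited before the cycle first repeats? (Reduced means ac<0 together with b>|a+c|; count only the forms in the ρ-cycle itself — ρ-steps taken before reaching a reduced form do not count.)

D = 480, ⌊√D⌋ = 21
descent: ρ → (7,12,-12)  [lands on river]
river: ρ → (-12,12,7)
river: ρ → (7,16,-8)
river: ρ → (-8,16,7)
ρ-cycle length = 4 (tail of 1 descent step not counted)

4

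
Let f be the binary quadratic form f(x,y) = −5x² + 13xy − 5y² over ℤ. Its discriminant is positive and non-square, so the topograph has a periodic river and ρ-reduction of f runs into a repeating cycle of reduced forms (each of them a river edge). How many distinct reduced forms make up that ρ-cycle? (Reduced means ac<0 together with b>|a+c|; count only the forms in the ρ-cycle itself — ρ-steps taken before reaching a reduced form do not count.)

D = 69, ⌊√D⌋ = 8
descent: ρ → (-5,7,1)  [lands on river]
river: ρ → (1,7,-5)
river: ρ → (-5,3,3)
river: ρ → (3,3,-5)
ρ-cycle length = 4 (tail of 1 descent step not counted)

4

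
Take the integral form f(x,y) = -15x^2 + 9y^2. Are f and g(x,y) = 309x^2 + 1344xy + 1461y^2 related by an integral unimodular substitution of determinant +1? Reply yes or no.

D₁ = 540, D₂ = 540
river cycle of f (length 2): (9, 18, -6), (-6, 18, 9)
river cycle of g (length 2): (9, 18, -6), (-6, 18, 9)
cycles coincide ⇒ equivalent

yes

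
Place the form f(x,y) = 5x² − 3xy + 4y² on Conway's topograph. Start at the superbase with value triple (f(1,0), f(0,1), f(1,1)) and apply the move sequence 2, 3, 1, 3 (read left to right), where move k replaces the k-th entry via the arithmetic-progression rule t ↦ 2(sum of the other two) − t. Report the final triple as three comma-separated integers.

start (5,4,6) = (f(1,0),f(0,1),f(1,1))
replace slot 2: 2·(5+6) − 4 = 18 → (5,18,6)
replace slot 3: 2·(5+18) − 6 = 40 → (5,18,40)
replace slot 1: 2·(18+40) − 5 = 111 → (111,18,40)
replace slot 3: 2·(111+18) − 40 = 218 → (111,18,218)

111,18,218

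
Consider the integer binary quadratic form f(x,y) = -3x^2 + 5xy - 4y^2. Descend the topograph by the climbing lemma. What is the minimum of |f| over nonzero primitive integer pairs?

translate: b→1 (≡-5 mod 6), so (3,-5,4)→(3,1,2)
flip: (3,1,2)→(2,-1,3)
reduced (well bottom): (2,-1,3) with a≤c, −a<b≤a
well minimum |f| = |-2| = 2 (negative-definite)

2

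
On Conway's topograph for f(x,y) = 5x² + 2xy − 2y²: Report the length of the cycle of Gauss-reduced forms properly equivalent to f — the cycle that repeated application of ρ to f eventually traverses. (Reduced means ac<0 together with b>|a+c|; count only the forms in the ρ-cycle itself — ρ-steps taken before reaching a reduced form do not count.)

D = 44, ⌊√D⌋ = 6
descent: ρ → (-2,6,1)  [lands on river]
river: ρ → (1,6,-2)
ρ-cycle length = 2 (tail of 1 descent step not counted)

2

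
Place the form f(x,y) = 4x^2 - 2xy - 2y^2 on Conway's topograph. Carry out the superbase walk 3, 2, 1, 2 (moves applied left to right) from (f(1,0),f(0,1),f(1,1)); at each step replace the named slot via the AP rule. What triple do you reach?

start (4,-2,0) = (f(1,0),f(0,1),f(1,1))
replace slot 3: 2·(4+(-2)) − 0 = 4 → (4,-2,4)
replace slot 2: 2·(4+4) − (-2) = 18 → (4,18,4)
replace slot 1: 2·(18+4) − 4 = 40 → (40,18,4)
replace slot 2: 2·(40+4) − 18 = 70 → (40,70,4)

40,70,4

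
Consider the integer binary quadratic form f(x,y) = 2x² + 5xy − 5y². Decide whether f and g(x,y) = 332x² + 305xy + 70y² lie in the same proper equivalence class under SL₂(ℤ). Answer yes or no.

D₁ = 65, D₂ = 65
river cycle of f (length 6): (-5, 5, 2), (2, 7, -2), (-2, 5, 5), (5, 5, -2), (-2, 7, 2), (2, 5, -5)
river cycle of g (length 6): (2, 5, -5), (-5, 5, 2), (2, 7, -2), (-2, 5, 5), (5, 5, -2), (-2, 7, 2)
cycles coincide ⇒ equivalent

yes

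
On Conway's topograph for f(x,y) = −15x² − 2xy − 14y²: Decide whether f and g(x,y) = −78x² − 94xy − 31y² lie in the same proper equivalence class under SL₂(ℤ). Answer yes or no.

D₁ = -836, D₂ = -836
f is negative-definite; reduce −f:
−f: flip: (15,2,14)→(14,-2,15)
−f: reduced (well bottom): (14,-2,15) with a≤c, −a<b≤a
flip sign back: reduced form of f is (-14,2,-15)
g is negative-definite; reduce −g:
−g: translate: b→-62 (≡94 mod 156), so (78,94,31)→(78,-62,15)
−g: flip: (78,-62,15)→(15,62,78)
−g: translate: b→2 (≡62 mod 30), so (15,62,78)→(15,2,14)
−g: flip: (15,2,14)→(14,-2,15)
−g: reduced (well bottom): (14,-2,15) with a≤c, −a<b≤a
flip sign back: reduced form of g is (-14,2,-15)
reduced forms (-14, 2, -15) vs (-14, 2, -15) ⇒ equivalent

yes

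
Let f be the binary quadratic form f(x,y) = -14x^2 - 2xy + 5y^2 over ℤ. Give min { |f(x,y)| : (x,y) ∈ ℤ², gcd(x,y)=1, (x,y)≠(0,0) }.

descent: ρ → (5,12,-7)  [lands on river]
river: ρ → (-7,16,1)
river: ρ → (1,16,-7)
river: ρ → (-7,12,5)
river: ρ → (5,8,-11)
river: ρ → (-11,14,2)
river: ρ → (2,14,-11)
river: ρ → (-11,8,5)
closes: descent 1, river 8
min |a| on river = 1

1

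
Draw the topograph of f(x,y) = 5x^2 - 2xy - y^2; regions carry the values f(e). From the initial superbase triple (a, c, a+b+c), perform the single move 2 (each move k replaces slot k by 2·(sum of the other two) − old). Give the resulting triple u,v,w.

start (5,-1,2) = (f(1,0),f(0,1),f(1,1))
replace slot 2: 2·(5+2) − (-1) = 15 → (5,15,2)

5,15,2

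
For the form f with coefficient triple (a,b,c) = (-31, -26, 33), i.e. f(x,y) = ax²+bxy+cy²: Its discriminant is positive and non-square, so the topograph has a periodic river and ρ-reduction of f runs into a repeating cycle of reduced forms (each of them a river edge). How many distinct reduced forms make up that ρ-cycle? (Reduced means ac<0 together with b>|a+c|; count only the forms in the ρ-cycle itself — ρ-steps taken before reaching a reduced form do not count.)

D = 4768, ⌊√D⌋ = 69
descent: ρ → (33,26,-31)  [lands on river]
river: ρ → (-31,36,28)
river: ρ → (28,20,-39)
river: ρ → (-39,58,9)
river: ρ → (9,68,-4)
river: ρ → (-4,68,9)
river: ρ → (9,58,-39)
river: ρ → (-39,20,28)
river: ρ → (28,36,-31)
river: ρ → (-31,26,33)
river: ρ → (33,40,-24)
river: ρ → (-24,56,17)
river: ρ → (17,46,-39)
river: ρ → (-39,32,24)
river: ρ → (24,64,-7)
river: ρ → (-7,62,33)
river: ρ → (33,4,-36)
river: ρ → (-36,68,1)
river: ρ → (1,68,-36)
river: ρ → (-36,4,33)
river: ρ → (33,62,-7)
river: ρ → (-7,64,24)
river: ρ → (24,32,-39)
river: ρ → (-39,46,17)
river: ρ → (17,56,-24)
river: ρ → (-24,40,33)
ρ-cycle length = 26 (tail of 1 descent step not counted)

26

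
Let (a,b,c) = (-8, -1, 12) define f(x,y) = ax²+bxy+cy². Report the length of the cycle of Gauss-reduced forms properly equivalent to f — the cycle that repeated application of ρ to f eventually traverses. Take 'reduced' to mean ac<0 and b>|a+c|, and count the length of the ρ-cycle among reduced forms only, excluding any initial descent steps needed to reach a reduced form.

D = 385, ⌊√D⌋ = 19
descent: ρ → (12,1,-8)
descent: ρ → (-8,15,5)  [lands on river]
river: ρ → (5,15,-8)
river: ρ → (-8,17,3)
river: ρ → (3,19,-2)
river: ρ → (-2,17,12)
river: ρ → (12,7,-7)
river: ρ → (-7,7,12)
river: ρ → (12,17,-2)
river: ρ → (-2,19,3)
river: ρ → (3,17,-8)
ρ-cycle length = 10 (tail of 2 descent steps not counted)

10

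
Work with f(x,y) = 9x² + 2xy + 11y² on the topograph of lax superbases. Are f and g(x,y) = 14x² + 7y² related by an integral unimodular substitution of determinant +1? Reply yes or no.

D₁ = -392, D₂ = -392
f: reduced (well bottom): (9,2,11) with a≤c, −a<b≤a
g: flip: (14,0,7)→(7,0,14)
g: reduced (well bottom): (7,0,14) with a≤c, −a<b≤a
reduced forms (9, 2, 11) vs (7, 0, 14) ⇒ inequivalent

no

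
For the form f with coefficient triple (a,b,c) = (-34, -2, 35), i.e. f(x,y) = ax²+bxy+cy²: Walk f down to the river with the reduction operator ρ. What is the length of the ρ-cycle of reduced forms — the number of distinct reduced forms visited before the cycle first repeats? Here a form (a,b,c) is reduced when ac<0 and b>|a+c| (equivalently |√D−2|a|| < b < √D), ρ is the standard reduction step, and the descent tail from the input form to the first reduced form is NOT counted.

D = 4764, ⌊√D⌋ = 69
descent: ρ → (35,2,-34)  [lands on river]
river: ρ → (-34,66,3)
river: ρ → (3,66,-34)
river: ρ → (-34,2,35)
river: ρ → (35,68,-1)
river: ρ → (-1,68,35)
ρ-cycle length = 6 (tail of 1 descent step not counted)

6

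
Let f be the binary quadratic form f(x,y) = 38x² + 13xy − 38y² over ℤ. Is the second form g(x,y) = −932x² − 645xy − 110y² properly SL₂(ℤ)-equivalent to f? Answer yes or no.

D₁ = 5945, D₂ = 5945
river cycle of f (length 20): (-38, 63, 13), (13, 67, -28), (-28, 45, 35), (35, 25, -38), (-38, 51, 22), (22, 37, -52), (-52, 67, 7), (7, 73, -22), (-22, 59, 28), (28, 53, -28), … (10 more)
river cycle of g (length 20): (13, 67, -28), (-28, 45, 35), (35, 25, -38), (-38, 51, 22), (22, 37, -52), (-52, 67, 7), (7, 73, -22), (-22, 59, 28), (28, 53, -28), (-28, 59, 22), … (10 more)
cycles coincide ⇒ equivalent

yes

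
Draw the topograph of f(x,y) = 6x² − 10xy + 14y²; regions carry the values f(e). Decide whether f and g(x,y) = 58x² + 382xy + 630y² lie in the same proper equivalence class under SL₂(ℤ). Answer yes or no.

D₁ = -236, D₂ = -236
f: translate: b→2 (≡-10 mod 12), so (6,-10,14)→(6,2,10)
f: reduced (well bottom): (6,2,10) with a≤c, −a<b≤a
g: translate: b→34 (≡382 mod 116), so (58,382,630)→(58,34,6)
g: flip: (58,34,6)→(6,-34,58)
g: translate: b→2 (≡-34 mod 12), so (6,-34,58)→(6,2,10)
g: reduced (well bottom): (6,2,10) with a≤c, −a<b≤a
reduced forms (6, 2, 10) vs (6, 2, 10) ⇒ equivalent

yes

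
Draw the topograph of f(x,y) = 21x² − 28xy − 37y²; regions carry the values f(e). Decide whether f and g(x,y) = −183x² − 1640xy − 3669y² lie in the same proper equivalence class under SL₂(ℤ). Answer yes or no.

D₁ = 3892, D₂ = 3892
river cycle of f (length 14): (-37, 28, 21), (21, 56, -9), (-9, 52, 33), (33, 14, -28), (-28, 42, 19), (19, 34, -36), (-36, 38, 17), (17, 30, -44), (-44, 58, 3), (3, 62, -4), … (4 more)
river cycle of g (length 14): (-37, 28, 21), (21, 56, -9), (-9, 52, 33), (33, 14, -28), (-28, 42, 19), (19, 34, -36), (-36, 38, 17), (17, 30, -44), (-44, 58, 3), (3, 62, -4), … (4 more)
cycles coincide ⇒ equivalent

yes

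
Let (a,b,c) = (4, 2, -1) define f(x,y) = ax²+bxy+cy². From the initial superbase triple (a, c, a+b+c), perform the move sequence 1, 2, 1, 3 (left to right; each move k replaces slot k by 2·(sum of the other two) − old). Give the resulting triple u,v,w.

start (4,-1,5) = (f(1,0),f(0,1),f(1,1))
replace slot 1: 2·((-1)+5) − 4 = 4 → (4,-1,5)
replace slot 2: 2·(4+5) − (-1) = 19 → (4,19,5)
replace slot 1: 2·(19+5) − 4 = 44 → (44,19,5)
replace slot 3: 2·(44+19) − 5 = 121 → (44,19,121)

44,19,121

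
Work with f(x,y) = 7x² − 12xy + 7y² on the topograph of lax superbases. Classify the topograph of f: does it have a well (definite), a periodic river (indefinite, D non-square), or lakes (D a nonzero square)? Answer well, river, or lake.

D = b²−4ac = (-12)² − 4·7·7 = -52
D < 0 ⇒ definite ⇒ every region one sign ⇒ single well

well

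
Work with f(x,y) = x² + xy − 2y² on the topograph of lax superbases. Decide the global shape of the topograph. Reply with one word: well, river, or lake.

D = b²−4ac = 1² − 4·1·(-2) = 9
D = 3² is a perfect square ⇒ form factors over ℤ ⇒ lakes

lake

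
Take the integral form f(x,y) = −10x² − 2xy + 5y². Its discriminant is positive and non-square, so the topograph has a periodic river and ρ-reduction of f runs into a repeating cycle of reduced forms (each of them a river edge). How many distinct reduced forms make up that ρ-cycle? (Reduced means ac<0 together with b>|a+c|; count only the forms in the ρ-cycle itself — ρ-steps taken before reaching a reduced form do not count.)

D = 204, ⌊√D⌋ = 14
descent: ρ → (5,12,-3)  [lands on river]
river: ρ → (-3,12,5)
river: ρ → (5,8,-7)
river: ρ → (-7,6,6)
river: ρ → (6,6,-7)
river: ρ → (-7,8,5)
ρ-cycle length = 6 (tail of 1 descent step not counted)

6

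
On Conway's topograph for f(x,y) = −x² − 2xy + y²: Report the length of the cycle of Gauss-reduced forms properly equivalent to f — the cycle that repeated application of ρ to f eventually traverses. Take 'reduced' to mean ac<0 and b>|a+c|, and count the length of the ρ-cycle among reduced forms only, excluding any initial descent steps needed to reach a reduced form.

D = 8, ⌊√D⌋ = 2
descent: ρ → (1,2,-1)  [lands on river]
river: ρ → (-1,2,1)
ρ-cycle length = 2 (tail of 1 descent step not counted)

2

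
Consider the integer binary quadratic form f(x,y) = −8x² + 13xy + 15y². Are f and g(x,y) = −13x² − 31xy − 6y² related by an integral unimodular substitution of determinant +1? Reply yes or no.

D₁ = 649, D₂ = 649
river cycle of f (length 34): (15, 17, -6), (-6, 19, 12), (12, 5, -13), (-13, 21, 4), (4, 19, -18), (-18, 17, 5), (5, 23, -6), (-6, 25, 1), (1, 25, -6), (-6, 23, 5), … (24 more)
river cycle of g (length 34): (-6, 19, 12), (12, 5, -13), (-13, 21, 4), (4, 19, -18), (-18, 17, 5), (5, 23, -6), (-6, 25, 1), (1, 25, -6), (-6, 23, 5), (5, 17, -18), … (24 more)
cycles coincide ⇒ equivalent

yes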